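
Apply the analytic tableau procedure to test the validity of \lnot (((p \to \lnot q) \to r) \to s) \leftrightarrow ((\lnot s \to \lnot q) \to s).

Assume the negation and expand:
Initial set: {\lnot (\lnot (((p \to \lnot q) \to r) \to s) \leftrightarrow ((\lnot s \to \lnot q) \to s))}.
\lnot (\lnot (((p \to \lnot q) \to r) \to s) \leftrightarrow ((\lnot s \to \lnot q) \to s)): β-rule — branch into \lnot (((p \to \lnot q) \to r) \to s), \lnot ((\lnot s \to \lnot q) \to s)  //  \lnot \lnot (((p \to \lnot q) \to r) \to s), ((\lnot s \to \lnot q) \to s).
  branch 1 (add \lnot (((p \to \lnot q) \to r) \to s), \lnot ((\lnot s \to \lnot q) \to s)):
    \lnot (((p \to \lnot q) \to r) \to s): α-rule — add ((p \to \lnot q) \to r), \lnot s.
    \lnot ((\lnot s \to \lnot q) \to s): α-rule — add (\lnot s \to \lnot q), \lnot s.
    ((p \to \lnot q) \to r): β-rule — branch into \lnot (p \to \lnot q)  //  r.
      branch 1.1 (add \lnot (p \to \lnot q)):
        \lnot (p \to \lnot q): α-rule — add p, \lnot \lnot q.
        (\lnot s \to \lnot q): β-rule — branch into \lnot \lnot s  //  \lnot q.
          branch 1.1.1 (add \lnot \lnot s):
            × closes — contains both s and \lnot s.
          branch 1.1.2 (add \lnot q):
            × closes — contains both q and \lnot q.
      branch 1.2 (add r):
        (\lnot s \to \lnot q): β-rule — branch into \lnot \lnot s  //  \lnot q.
          branch 1.2.1 (add \lnot \lnot s):
            × closes — contains both s and \lnot s.
          branch 1.2.2 (add \lnot q):
            ○ open, literals {q=0, r=1, s=0}.
  branch 2 (add \lnot \lnot (((p \to \lnot q) \to r) \to s), ((\lnot s \to \lnot q) \to s)):
    \lnot \lnot (((p \to \lnot q) \to r) \to s): β-rule — branch into \lnot ((p \to \lnot q) \to r)  //  s.
      branch 2.1 (add \lnot ((p \to \lnot q) \to r)):
        \lnot ((p \to \lnot q) \to r): α-rule — add (p \to \lnot q), \lnot r.
        ((\lnot s \to \lnot q) \to s): β-rule — branch into \lnot (\lnot s \to \lnot q)  //  s.
          branch 2.1.1 (add \lnot (\lnot s \to \lnot q)):
            \lnot (\lnot s \to \lnot q): α-rule — add \lnot s, \lnot \lnot q.
            (p \to \lnot q): β-rule — branch into \lnot p  //  \lnot q.
              branch 2.1.1.1 (add \lnot p):
                ○ open, literals {p=0, q=1, r=0, s=0}.
              branch 2.1.1.2 (add \lnot q):
                × closes — contains both q and \lnot q.
          branch 2.1.2 (add s):
            (p \to \lnot q): β-rule — branch into \lnot p  //  \lnot q.
              branch 2.1.2.1 (add \lnot p):
                ○ open, literals {p=0, r=0, s=1}.
              branch 2.1.2.2 (add \lnot q):
                ○ open, literals {q=0, r=0, s=1}.
      branch 2.2 (add s):
        ((\lnot s \to \lnot q) \to s): β-rule — branch into \lnot (\lnot s \to \lnot q)  //  s.
          branch 2.2.1 (add \lnot (\lnot s \to \lnot q)):
            \lnot (\lnot s \to \lnot q): α-rule — add \lnot s, \lnot \lnot q.
            × closes — contains both s and \lnot s.
          branch 2.2.2 (add s):
            ○ open, literals {s=1}.
5 branches closed, 5 open.
An open branch gives a countermodel: q=0, r=1, s=0 (unmentioned atoms arbitrary); under it the original formula is false.

Not valid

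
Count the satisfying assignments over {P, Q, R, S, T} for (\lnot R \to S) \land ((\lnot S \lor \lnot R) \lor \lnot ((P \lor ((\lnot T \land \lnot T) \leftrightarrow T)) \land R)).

Initial set: {((\lnot R \to S) \land ((\lnot S \lor \lnot R) \lor \lnot ((P \lor ((\lnot T \land \lnot T) \leftrightarrow T)) \land R)))}.
((\lnot R \to S) \land ((\lnot S \lor \lnot R) \lor \lnot ((P \lor ((\lnot T \land \lnot T) \leftrightarrow T)) \land R))): α-rule — add (\lnot R \to S), ((\lnot S \lor \lnot R) \lor \lnot ((P \lor ((\lnot T \land \lnot T) \leftrightarrow T)) \land R)).
(\lnot R \to S): β-rule — branch into \lnot \lnot R  //  S.
  branch 1 (add \lnot \lnot R):
    ((\lnot S \lor \lnot R) \lor \lnot ((P \lor ((\lnot T \land \lnot T) \leftrightarrow T)) \land R)): β-rule — branch into (\lnot S \lor \lnot R)  //  \lnot ((P \lor ((\lnot T \land \lnot T) \leftrightarrow T)) \land R).
      branch 1.1 (add (\lnot S \lor \lnot R)):
        (\lnot S \lor \lnot R): β-rule — branch into \lnot S  //  \lnot R.
          branch 1.1.1 (add \lnot S):
            ○ open, literals {R=true, S=false}.
          branch 1.1.2 (add \lnot R):
            × closes — contains both R and \lnot R.
      branch 1.2 (add \lnot ((P \lor ((\lnot T \land \lnot T) \leftrightarrow T)) \land R)):
        \lnot ((P \lor ((\lnot T \land \lnot T) \leftrightarrow T)) \land R): β-rule — branch into \lnot (P \lor ((\lnot T \land \lnot T) \leftrightarrow T))  //  \lnot R.
          branch 1.2.1 (add \lnot (P \lor ((\lnot T \land \lnot T) \leftrightarrow T))):
            \lnot (P \lor ((\lnot T \land \lnot T) \leftrightarrow T)): α-rule — add \lnot P, \lnot ((\lnot T \land \lnot T) \leftrightarrow T).
            \lnot ((\lnot T \land \lnot T) \leftrightarrow T): β-rule — branch into (\lnot T \land \lnot T), \lnot T  //  \lnot (\lnot T \land \lnot T), T.
              branch 1.2.1.1 (add (\lnot T \land \lnot T), \lnot T):
                (\lnot T \land \lnot T): α-rule — add \lnot T, \lnot T.
                ○ open, literals {P=false, R=true, T=false}.
              branch 1.2.1.2 (add \lnot (\lnot T \land \lnot T), T):
                \lnot (\lnot T \land \lnot T): β-rule — branch into \lnot \lnot T  //  \lnot \lnot T.
                  branch 1.2.1.2.1 (add \lnot \lnot T):
                    ○ open, literals {P=false, R=true, T=true}.
                  branch 1.2.1.2.2 (add \lnot \lnot T):
                    ○ open, literals {P=false, R=true, T=true}.
          branch 1.2.2 (add \lnot R):
            × closes — contains both R and \lnot R.
  branch 2 (add S):
    ((\lnot S \lor \lnot R) \lor \lnot ((P \lor ((\lnot T \land \lnot T) \leftrightarrow T)) \land R)): β-rule — branch into (\lnot S \lor \lnot R)  //  \lnot ((P \lor ((\lnot T \land \lnot T) \leftrightarrow T)) \land R).
      branch 2.1 (add (\lnot S \lor \lnot R)):
        (\lnot S \lor \lnot R): β-rule — branch into \lnot S  //  \lnot R.
          branch 2.1.1 (add \lnot S):
            × closes — contains both S and \lnot S.
          branch 2.1.2 (add \lnot R):
            ○ open, literals {R=false, S=true}.
      branch 2.2 (add \lnot ((P \lor ((\lnot T \land \lnot T) \leftrightarrow T)) \land R)):
        \lnot ((P \lor ((\lnot T \land \lnot T) \leftrightarrow T)) \land R): β-rule — branch into \lnot (P \lor ((\lnot T \land \lnot T) \leftrightarrow T))  //  \lnot R.
          branch 2.2.1 (add \lnot (P \lor ((\lnot T \land \lnot T) \leftrightarrow T))):
            \lnot (P \lor ((\lnot T \land \lnot T) \leftrightarrow T)): α-rule — add \lnot P, \lnot ((\lnot T \land \lnot T) \leftrightarrow T).
            \lnot ((\lnot T \land \lnot T) \leftrightarrow T): β-rule — branch into (\lnot T \land \lnot T), \lnot T  //  \lnot (\lnot T \land \lnot T), T.
              branch 2.2.1.1 (add (\lnot T \land \lnot T), \lnot T):
                (\lnot T \land \lnot T): α-rule — add \lnot T, \lnot T.
                ○ open, literals {P=false, S=true, T=false}.
              branch 2.2.1.2 (add \lnot (\lnot T \land \lnot T), T):
                \lnot (\lnot T \land \lnot T): β-rule — branch into \lnot \lnot T  //  \lnot \lnot T.
                  branch 2.2.1.2.1 (add \lnot \lnot T):
                    ○ open, literals {P=false, S=true, T=true}.
                  branch 2.2.1.2.2 (add \lnot \lnot T):
                    ○ open, literals {P=false, S=true, T=true}.
          branch 2.2.2 (add \lnot R):
            ○ open, literals {R=false, S=true}.
3 branches closed, 9 open.
Each open branch fixes some atoms; the unmentioned ones are free. Counting distinct full assignments: branch {R=true, S=false} (P, Q, T) contributes 8 new; branch {P=false, R=true, T=false} (Q, S) contributes 2 new; branch {P=false, R=true, T=true} (Q, S) contributes 2 new; branch {P=false, R=true, T=true} (Q, S) contributes 0 new; branch {R=false, S=true} (P, Q, T) contributes 8 new; branch {P=false, S=true, T=false} (Q, R) contributes 0 new; branch {P=false, S=true, T=true} (Q, R) contributes 0 new; branch {P=false, S=true, T=true} (Q, R) contributes 0 new; branch {R=false, S=true} (P, Q, T) contributes 0 new. Total: 20.

20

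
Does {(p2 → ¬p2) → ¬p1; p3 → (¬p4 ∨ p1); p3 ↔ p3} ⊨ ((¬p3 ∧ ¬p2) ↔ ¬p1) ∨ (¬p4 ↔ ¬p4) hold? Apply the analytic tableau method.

Yes

Initial set: {T ((p2 → ¬p2) → ¬p1); T (p3 → (¬p4 ∨ p1)); T (p3 ↔ p3); F (((¬p3 ∧ ¬p2) ↔ ¬p1) ∨ (¬p4 ↔ ¬p4))}.
F (((¬p3 ∧ ¬p2) ↔ ¬p1) ∨ (¬p4 ↔ ¬p4)): α-rule — add F ((¬p3 ∧ ¬p2) ↔ ¬p1), F (¬p4 ↔ ¬p4).
T ((p2 → ¬p2) → ¬p1): β-rule — branch into F (p2 → ¬p2)  //  T ¬p1.
  branch 1 (add F (p2 → ¬p2)):
    F (p2 → ¬p2): α-rule — add T p2, F ¬p2.
    T (p3 → (¬p4 ∨ p1)): β-rule — branch into F p3  //  T (¬p4 ∨ p1).
      branch 1.1 (add F p3):
        T (p3 ↔ p3): β-rule — branch into T p3, T p3  //  F p3, F p3.
          branch 1.1.1 (add T p3, T p3):
            × closes — contains both p3 and ¬p3.
          branch 1.1.2 (add F p3, F p3):
            F ((¬p3 ∧ ¬p2) ↔ ¬p1): β-rule — branch into T (¬p3 ∧ ¬p2), F ¬p1  //  F (¬p3 ∧ ¬p2), T ¬p1.
              branch 1.1.2.1 (add T (¬p3 ∧ ¬p2), F ¬p1):
                T (¬p3 ∧ ¬p2): α-rule — add T ¬p3, T ¬p2.
                × closes — contains both p2 and ¬p2.
              branch 1.1.2.2 (add F (¬p3 ∧ ¬p2), T ¬p1):
                F (¬p4 ↔ ¬p4): β-rule — branch into T ¬p4, F ¬p4  //  F ¬p4, T ¬p4.
                  branch 1.1.2.2.1 (add T ¬p4, F ¬p4):
                    × closes — contains both p4 and ¬p4.
                  branch 1.1.2.2.2 (add F ¬p4, T ¬p4):
                    × closes — contains both p4 and ¬p4.
      branch 1.2 (add T (¬p4 ∨ p1)):
        T (p3 ↔ p3): β-rule — branch into T p3, T p3  //  F p3, F p3.
          branch 1.2.1 (add T p3, T p3):
            F ((¬p3 ∧ ¬p2) ↔ ¬p1): β-rule — branch into T (¬p3 ∧ ¬p2), F ¬p1  //  F (¬p3 ∧ ¬p2), T ¬p1.
              branch 1.2.1.1 (add T (¬p3 ∧ ¬p2), F ¬p1):
                T (¬p3 ∧ ¬p2): α-rule — add T ¬p3, T ¬p2.
                × closes — contains both p3 and ¬p3.
              branch 1.2.1.2 (add F (¬p3 ∧ ¬p2), T ¬p1):
                F (¬p4 ↔ ¬p4): β-rule — branch into T ¬p4, F ¬p4  //  F ¬p4, T ¬p4.
                  branch 1.2.1.2.1 (add T ¬p4, F ¬p4):
                    × closes — contains both p4 and ¬p4.
                  branch 1.2.1.2.2 (add F ¬p4, T ¬p4):
                    × closes — contains both p4 and ¬p4.
          branch 1.2.2 (add F p3, F p3):
            F ((¬p3 ∧ ¬p2) ↔ ¬p1): β-rule — branch into T (¬p3 ∧ ¬p2), F ¬p1  //  F (¬p3 ∧ ¬p2), T ¬p1.
              branch 1.2.2.1 (add T (¬p3 ∧ ¬p2), F ¬p1):
                T (¬p3 ∧ ¬p2): α-rule — add T ¬p3, T ¬p2.
                × closes — contains both p2 and ¬p2.
              branch 1.2.2.2 (add F (¬p3 ∧ ¬p2), T ¬p1):
                F (¬p4 ↔ ¬p4): β-rule — branch into T ¬p4, F ¬p4  //  F ¬p4, T ¬p4.
                  branch 1.2.2.2.1 (add T ¬p4, F ¬p4):
                    × closes — contains both p4 and ¬p4.
                  branch 1.2.2.2.2 (add F ¬p4, T ¬p4):
                    × closes — contains both p4 and ¬p4.
  branch 2 (add T ¬p1):
    T (p3 → (¬p4 ∨ p1)): β-rule — branch into F p3  //  T (¬p4 ∨ p1).
      branch 2.1 (add F p3):
        T (p3 ↔ p3): β-rule — branch into T p3, T p3  //  F p3, F p3.
          branch 2.1.1 (add T p3, T p3):
            × closes — contains both p3 and ¬p3.
          branch 2.1.2 (add F p3, F p3):
            F ((¬p3 ∧ ¬p2) ↔ ¬p1): β-rule — branch into T (¬p3 ∧ ¬p2), F ¬p1  //  F (¬p3 ∧ ¬p2), T ¬p1.
              branch 2.1.2.1 (add T (¬p3 ∧ ¬p2), F ¬p1):
                × closes — contains both p1 and ¬p1.
              branch 2.1.2.2 (add F (¬p3 ∧ ¬p2), T ¬p1):
                F (¬p4 ↔ ¬p4): β-rule — branch into T ¬p4, F ¬p4  //  F ¬p4, T ¬p4.
                  branch 2.1.2.2.1 (add T ¬p4, F ¬p4):
                    × closes — contains both p4 and ¬p4.
                  branch 2.1.2.2.2 (add F ¬p4, T ¬p4):
                    × closes — contains both p4 and ¬p4.
      branch 2.2 (add T (¬p4 ∨ p1)):
        T (p3 ↔ p3): β-rule — branch into T p3, T p3  //  F p3, F p3.
          branch 2.2.1 (add T p3, T p3):
            F ((¬p3 ∧ ¬p2) ↔ ¬p1): β-rule — branch into T (¬p3 ∧ ¬p2), F ¬p1  //  F (¬p3 ∧ ¬p2), T ¬p1.
              branch 2.2.1.1 (add T (¬p3 ∧ ¬p2), F ¬p1):
                × closes — contains both p1 and ¬p1.
              branch 2.2.1.2 (add F (¬p3 ∧ ¬p2), T ¬p1):
                F (¬p4 ↔ ¬p4): β-rule — branch into T ¬p4, F ¬p4  //  F ¬p4, T ¬p4.
                  branch 2.2.1.2.1 (add T ¬p4, F ¬p4):
                    × closes — contains both p4 and ¬p4.
                  branch 2.2.1.2.2 (add F ¬p4, T ¬p4):
                    × closes — contains both p4 and ¬p4.
          branch 2.2.2 (add F p3, F p3):
            F ((¬p3 ∧ ¬p2) ↔ ¬p1): β-rule — branch into T (¬p3 ∧ ¬p2), F ¬p1  //  F (¬p3 ∧ ¬p2), T ¬p1.
              branch 2.2.2.1 (add T (¬p3 ∧ ¬p2), F ¬p1):
                × closes — contains both p1 and ¬p1.
              branch 2.2.2.2 (add F (¬p3 ∧ ¬p2), T ¬p1):
                F (¬p4 ↔ ¬p4): β-rule — branch into T ¬p4, F ¬p4  //  F ¬p4, T ¬p4.
                  branch 2.2.2.2.1 (add T ¬p4, F ¬p4):
                    × closes — contains both p4 and ¬p4.
                  branch 2.2.2.2.2 (add F ¬p4, T ¬p4):
                    × closes — contains both p4 and ¬p4.
All 20 branches close.
Every branch closed, so the premises entail the conclusion.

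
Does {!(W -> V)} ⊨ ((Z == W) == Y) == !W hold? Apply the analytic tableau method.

No

Initial set: {T !(W -> V); F (((Z == W) == Y) == !W)}.
T !(W -> V): α-rule — add T W, F V.
F (((Z == W) == Y) == !W): β-rule — branch into T ((Z == W) == Y), F !W  //  F ((Z == W) == Y), T !W.
  branch 1 (add T ((Z == W) == Y), F !W):
    T ((Z == W) == Y): β-rule — branch into T (Z == W), T Y  //  F (Z == W), F Y.
      branch 1.1 (add T (Z == W), T Y):
        T (Z == W): β-rule — branch into T Z, T W  //  F Z, F W.
          branch 1.1.1 (add T Z, T W):
            ○ open, literals {V=F, W=T, Y=T, Z=T}.
          branch 1.1.2 (add F Z, F W):
            × closes — contains both W and !W.
      branch 1.2 (add F (Z == W), F Y):
        F (Z == W): β-rule — branch into T Z, F W  //  F Z, T W.
          branch 1.2.1 (add T Z, F W):
            × closes — contains both W and !W.
          branch 1.2.2 (add F Z, T W):
            ○ open, literals {V=F, W=T, Y=F, Z=F}.
  branch 2 (add F ((Z == W) == Y), T !W):
    × closes — contains both W and !W.
3 branches closed, 2 open.
An open branch gives a countermodel: V=F, W=T, Y=T, Z=T (unmentioned atoms arbitrary); the premises hold there but the conclusion fails.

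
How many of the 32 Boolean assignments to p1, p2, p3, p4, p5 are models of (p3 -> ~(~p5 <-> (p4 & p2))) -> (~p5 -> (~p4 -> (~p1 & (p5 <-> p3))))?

26

Initial set: {((p3 -> ~(~p5 <-> (p4 & p2))) -> (~p5 -> (~p4 -> (~p1 & (p5 <-> p3)))))}.
((p3 -> ~(~p5 <-> (p4 & p2))) -> (~p5 -> (~p4 -> (~p1 & (p5 <-> p3))))): β-rule — branch into ~(p3 -> ~(~p5 <-> (p4 & p2)))  //  (~p5 -> (~p4 -> (~p1 & (p5 <-> p3)))).
  branch 1 (add ~(p3 -> ~(~p5 <-> (p4 & p2)))):
    ~(p3 -> ~(~p5 <-> (p4 & p2))): α-rule — add p3, ~~(~p5 <-> (p4 & p2)).
    ~~(~p5 <-> (p4 & p2)): β-rule — branch into ~p5, (p4 & p2)  //  ~~p5, ~(p4 & p2).
      branch 1.1 (add ~p5, (p4 & p2)):
        (p4 & p2): α-rule — add p4, p2.
        ○ open, literals {p2=T, p3=T, p4=T, p5=F}.
      branch 1.2 (add ~~p5, ~(p4 & p2)):
        ~(p4 & p2): β-rule — branch into ~p4  //  ~p2.
          branch 1.2.1 (add ~p4):
            ○ open, literals {p3=T, p4=F, p5=T}.
          branch 1.2.2 (add ~p2):
            ○ open, literals {p2=F, p3=T, p5=T}.
  branch 2 (add (~p5 -> (~p4 -> (~p1 & (p5 <-> p3))))):
    (~p5 -> (~p4 -> (~p1 & (p5 <-> p3)))): β-rule — branch into ~~p5  //  (~p4 -> (~p1 & (p5 <-> p3))).
      branch 2.1 (add ~~p5):
        ○ open, literals {p5=T}.
      branch 2.2 (add (~p4 -> (~p1 & (p5 <-> p3)))):
        (~p4 -> (~p1 & (p5 <-> p3))): β-rule — branch into ~~p4  //  (~p1 & (p5 <-> p3)).
          branch 2.2.1 (add ~~p4):
            ○ open, literals {p4=T}.
          branch 2.2.2 (add (~p1 & (p5 <-> p3))):
            (~p1 & (p5 <-> p3)): α-rule — add ~p1, (p5 <-> p3).
            (p5 <-> p3): β-rule — branch into p5, p3  //  ~p5, ~p3.
              branch 2.2.2.1 (add p5, p3):
                ○ open, literals {p1=F, p3=T, p5=T}.
              branch 2.2.2.2 (add ~p5, ~p3):
                ○ open, literals {p1=F, p3=F, p5=F}.
0 branches closed, 7 open.
Each open branch fixes some atoms; the unmentioned ones are free. Counting distinct full assignments: branch {p2=T, p3=T, p4=T, p5=F} (p1) contributes 2 new; branch {p3=T, p4=F, p5=T} (p1, p2) contributes 4 new; branch {p2=F, p3=T, p5=T} (p1, p4) contributes 2 new; branch {p5=T} (p1, p2, p3, p4) contributes 10 new; branch {p4=T} (p1, p2, p3, p5) contributes 6 new; branch {p1=F, p3=T, p5=T} (p2, p4) contributes 0 new; branch {p1=F, p3=F, p5=F} (p2, p4) contributes 2 new. Total: 26.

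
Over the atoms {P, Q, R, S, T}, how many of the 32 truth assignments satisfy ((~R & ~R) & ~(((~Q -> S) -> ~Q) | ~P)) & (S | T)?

3

Initial set: {(((~R & ~R) & ~(((~Q -> S) -> ~Q) | ~P)) & (S | T))}.
(((~R & ~R) & ~(((~Q -> S) -> ~Q) | ~P)) & (S | T)): α-rule — add ((~R & ~R) & ~(((~Q -> S) -> ~Q) | ~P)), (S | T).
((~R & ~R) & ~(((~Q -> S) -> ~Q) | ~P)): α-rule — add (~R & ~R), ~(((~Q -> S) -> ~Q) | ~P).
(~R & ~R): α-rule — add ~R, ~R.
~(((~Q -> S) -> ~Q) | ~P): α-rule — add ~((~Q -> S) -> ~Q), ~~P.
~((~Q -> S) -> ~Q): α-rule — add (~Q -> S), ~~Q.
(S | T): β-rule — branch into S  //  T.
  branch 1 (add S):
    (~Q -> S): β-rule — branch into ~~Q  //  S.
      branch 1.1 (add ~~Q):
        ○ open, literals {P=1, Q=1, R=0, S=1}.
      branch 1.2 (add S):
        ○ open, literals {P=1, Q=1, R=0, S=1}.
  branch 2 (add T):
    (~Q -> S): β-rule — branch into ~~Q  //  S.
      branch 2.1 (add ~~Q):
        ○ open, literals {P=1, Q=1, R=0, T=1}.
      branch 2.2 (add S):
        ○ open, literals {P=1, Q=1, R=0, S=1, T=1}.
0 branches closed, 4 open.
Each open branch fixes some atoms; the unmentioned ones are free. Counting distinct full assignments: branch {P=1, Q=1, R=0, S=1} (T) contributes 2 new; branch {P=1, Q=1, R=0, S=1} (T) contributes 0 new; branch {P=1, Q=1, R=0, T=1} (S) contributes 1 new; branch {P=1, Q=1, R=0, S=1, T=1} (none free) contributes 0 new. Total: 3.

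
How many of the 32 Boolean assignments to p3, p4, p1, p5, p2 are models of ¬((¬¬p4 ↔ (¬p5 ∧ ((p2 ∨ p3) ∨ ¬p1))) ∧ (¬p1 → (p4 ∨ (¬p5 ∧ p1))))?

20

Initial set: {¬((¬¬p4 ↔ (¬p5 ∧ ((p2 ∨ p3) ∨ ¬p1))) ∧ (¬p1 → (p4 ∨ (¬p5 ∧ p1))))}.
¬((¬¬p4 ↔ (¬p5 ∧ ((p2 ∨ p3) ∨ ¬p1))) ∧ (¬p1 → (p4 ∨ (¬p5 ∧ p1)))): β-rule — branch into ¬(¬¬p4 ↔ (¬p5 ∧ ((p2 ∨ p3) ∨ ¬p1)))  //  ¬(¬p1 → (p4 ∨ (¬p5 ∧ p1))).
  branch 1 (add ¬(¬¬p4 ↔ (¬p5 ∧ ((p2 ∨ p3) ∨ ¬p1)))):
    ¬(¬¬p4 ↔ (¬p5 ∧ ((p2 ∨ p3) ∨ ¬p1))): β-rule — branch into ¬¬p4, ¬(¬p5 ∧ ((p2 ∨ p3) ∨ ¬p1))  //  ¬¬¬p4, (¬p5 ∧ ((p2 ∨ p3) ∨ ¬p1)).
      branch 1.1 (add ¬¬p4, ¬(¬p5 ∧ ((p2 ∨ p3) ∨ ¬p1))):
        ¬¬p4: drop double negation, giving p4.
        ¬(¬p5 ∧ ((p2 ∨ p3) ∨ ¬p1)): β-rule — branch into ¬¬p5  //  ¬((p2 ∨ p3) ∨ ¬p1).
          branch 1.1.1 (add ¬¬p5):
            ○ open, literals {p4=1, p5=1}.
          branch 1.1.2 (add ¬((p2 ∨ p3) ∨ ¬p1)):
            ¬((p2 ∨ p3) ∨ ¬p1): α-rule — add ¬(p2 ∨ p3), ¬¬p1.
            ¬(p2 ∨ p3): α-rule — add ¬p2, ¬p3.
            ○ open, literals {p1=1, p2=0, p3=0, p4=1}.
      branch 1.2 (add ¬¬¬p4, (¬p5 ∧ ((p2 ∨ p3) ∨ ¬p1))):
        ¬¬¬p4: drop double negation, giving ¬p4.
        (¬p5 ∧ ((p2 ∨ p3) ∨ ¬p1)): α-rule — add ¬p5, ((p2 ∨ p3) ∨ ¬p1).
        ((p2 ∨ p3) ∨ ¬p1): β-rule — branch into (p2 ∨ p3)  //  ¬p1.
          branch 1.2.1 (add (p2 ∨ p3)):
            (p2 ∨ p3): β-rule — branch into p2  //  p3.
              branch 1.2.1.1 (add p2):
                ○ open, literals {p2=1, p4=0, p5=0}.
              branch 1.2.1.2 (add p3):
                ○ open, literals {p3=1, p4=0, p5=0}.
          branch 1.2.2 (add ¬p1):
            ○ open, literals {p1=0, p4=0, p5=0}.
  branch 2 (add ¬(¬p1 → (p4 ∨ (¬p5 ∧ p1)))):
    ¬(¬p1 → (p4 ∨ (¬p5 ∧ p1))): α-rule — add ¬p1, ¬(p4 ∨ (¬p5 ∧ p1)).
    ¬(p4 ∨ (¬p5 ∧ p1)): α-rule — add ¬p4, ¬(¬p5 ∧ p1).
    ¬(¬p5 ∧ p1): β-rule — branch into ¬¬p5  //  ¬p1.
      branch 2.1 (add ¬¬p5):
        ○ open, literals {p1=0, p4=0, p5=1}.
      branch 2.2 (add ¬p1):
        ○ open, literals {p1=0, p4=0}.
0 branches closed, 7 open.
Each open branch fixes some atoms; the unmentioned ones are free. Counting distinct full assignments: branch {p4=1, p5=1} (p3, p1, p2) contributes 8 new; branch {p1=1, p2=0, p3=0, p4=1} (p5) contributes 1 new; branch {p2=1, p4=0, p5=0} (p3, p1) contributes 4 new; branch {p3=1, p4=0, p5=0} (p1, p2) contributes 2 new; branch {p1=0, p4=0, p5=0} (p3, p2) contributes 1 new; branch {p1=0, p4=0, p5=1} (p3, p2) contributes 4 new; branch {p1=0, p4=0} (p3, p5, p2) contributes 0 new. Total: 20.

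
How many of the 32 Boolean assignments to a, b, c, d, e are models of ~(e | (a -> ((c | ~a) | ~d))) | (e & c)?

Initial set: {(~(e | (a -> ((c | ~a) | ~d))) | (e & c))}.
(~(e | (a -> ((c | ~a) | ~d))) | (e & c)): β-rule — branch into ~(e | (a -> ((c | ~a) | ~d)))  //  (e & c).
  branch 1 (add ~(e | (a -> ((c | ~a) | ~d)))):
    ~(e | (a -> ((c | ~a) | ~d))): α-rule — add ~e, ~(a -> ((c | ~a) | ~d)).
    ~(a -> ((c | ~a) | ~d)): α-rule — add a, ~((c | ~a) | ~d).
    ~((c | ~a) | ~d): α-rule — add ~(c | ~a), ~~d.
    ~(c | ~a): α-rule — add ~c, ~~a.
    ○ open, literals {a=1, c=0, d=1, e=0}.
  branch 2 (add (e & c)):
    (e & c): α-rule — add e, c.
    ○ open, literals {c=1, e=1}.
0 branches closed, 2 open.
Each open branch fixes some atoms; the unmentioned ones are free. Counting distinct full assignments: branch {a=1, c=0, d=1, e=0} (b) contributes 2 new; branch {c=1, e=1} (a, b, d) contributes 8 new. Total: 10.

10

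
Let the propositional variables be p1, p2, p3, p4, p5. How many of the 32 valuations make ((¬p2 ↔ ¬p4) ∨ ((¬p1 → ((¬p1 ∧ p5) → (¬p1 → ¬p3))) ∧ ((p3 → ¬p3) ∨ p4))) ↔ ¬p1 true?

Initial set: {(((¬p2 ↔ ¬p4) ∨ ((¬p1 → ((¬p1 ∧ p5) → (¬p1 → ¬p3))) ∧ ((p3 → ¬p3) ∨ p4))) ↔ ¬p1)}.
(((¬p2 ↔ ¬p4) ∨ ((¬p1 → ((¬p1 ∧ p5) → (¬p1 → ¬p3))) ∧ ((p3 → ¬p3) ∨ p4))) ↔ ¬p1): β-rule — branch into ((¬p2 ↔ ¬p4) ∨ ((¬p1 → ((¬p1 ∧ p5) → (¬p1 → ¬p3))) ∧ ((p3 → ¬p3) ∨ p4))), ¬p1  //  ¬((¬p2 ↔ ¬p4) ∨ ((¬p1 → ((¬p1 ∧ p5) → (¬p1 → ¬p3))) ∧ ((p3 → ¬p3) ∨ p4))), ¬¬p1.
  branch 1 (add ((¬p2 ↔ ¬p4) ∨ ((¬p1 → ((¬p1 ∧ p5) → (¬p1 → ¬p3))) ∧ ((p3 → ¬p3) ∨ p4))), ¬p1):
    ((¬p2 ↔ ¬p4) ∨ ((¬p1 → ((¬p1 ∧ p5) → (¬p1 → ¬p3))) ∧ ((p3 → ¬p3) ∨ p4))): β-rule — branch into (¬p2 ↔ ¬p4)  //  ((¬p1 → ((¬p1 ∧ p5) → (¬p1 → ¬p3))) ∧ ((p3 → ¬p3) ∨ p4)).
      branch 1.1 (add (¬p2 ↔ ¬p4)):
        (¬p2 ↔ ¬p4): β-rule — branch into ¬p2, ¬p4  //  ¬¬p2, ¬¬p4.
          branch 1.1.1 (add ¬p2, ¬p4):
            ○ open, literals {p1=false, p2=false, p4=false}.
          branch 1.1.2 (add ¬¬p2, ¬¬p4):
            ○ open, literals {p1=false, p2=true, p4=true}.
      branch 1.2 (add ((¬p1 → ((¬p1 ∧ p5) → (¬p1 → ¬p3))) ∧ ((p3 → ¬p3) ∨ p4))):
        ((¬p1 → ((¬p1 ∧ p5) → (¬p1 → ¬p3))) ∧ ((p3 → ¬p3) ∨ p4)): α-rule — add (¬p1 → ((¬p1 ∧ p5) → (¬p1 → ¬p3))), ((p3 → ¬p3) ∨ p4).
        (¬p1 → ((¬p1 ∧ p5) → (¬p1 → ¬p3))): β-rule — branch into ¬¬p1  //  ((¬p1 ∧ p5) → (¬p1 → ¬p3)).
          branch 1.2.1 (add ¬¬p1):
            × closes — contains both p1 and ¬p1.
          branch 1.2.2 (add ((¬p1 ∧ p5) → (¬p1 → ¬p3))):
            ((p3 → ¬p3) ∨ p4): β-rule — branch into (p3 → ¬p3)  //  p4.
              branch 1.2.2.1 (add (p3 → ¬p3)):
                ((¬p1 ∧ p5) → (¬p1 → ¬p3)): β-rule — branch into ¬(¬p1 ∧ p5)  //  (¬p1 → ¬p3).
                  branch 1.2.2.1.1 (add ¬(¬p1 ∧ p5)):
                    (p3 → ¬p3): β-rule — branch into ¬p3  //  ¬p3.
                      branch 1.2.2.1.1.1 (add ¬p3):
                        ¬(¬p1 ∧ p5): β-rule — branch into ¬¬p1  //  ¬p5.
                          branch 1.2.2.1.1.1.1 (add ¬¬p1):
                            × closes — contains both p1 and ¬p1.
                          branch 1.2.2.1.1.1.2 (add ¬p5):
                            ○ open, literals {p1=false, p3=false, p5=false}.
                      branch 1.2.2.1.1.2 (add ¬p3):
                        ¬(¬p1 ∧ p5): β-rule — branch into ¬¬p1  //  ¬p5.
                          branch 1.2.2.1.1.2.1 (add ¬¬p1):
                            × closes — contains both p1 and ¬p1.
                          branch 1.2.2.1.1.2.2 (add ¬p5):
                            ○ open, literals {p1=false, p3=false, p5=false}.
                  branch 1.2.2.1.2 (add (¬p1 → ¬p3)):
                    (p3 → ¬p3): β-rule — branch into ¬p3  //  ¬p3.
                      branch 1.2.2.1.2.1 (add ¬p3):
                        (¬p1 → ¬p3): β-rule — branch into ¬¬p1  //  ¬p3.
                          branch 1.2.2.1.2.1.1 (add ¬¬p1):
                            × closes — contains both p1 and ¬p1.
                          branch 1.2.2.1.2.1.2 (add ¬p3):
                            ○ open, literals {p1=false, p3=false}.
                      branch 1.2.2.1.2.2 (add ¬p3):
                        (¬p1 → ¬p3): β-rule — branch into ¬¬p1  //  ¬p3.
                          branch 1.2.2.1.2.2.1 (add ¬¬p1):
                            × closes — contains both p1 and ¬p1.
                          branch 1.2.2.1.2.2.2 (add ¬p3):
                            ○ open, literals {p1=false, p3=false}.
              branch 1.2.2.2 (add p4):
                ((¬p1 ∧ p5) → (¬p1 → ¬p3)): β-rule — branch into ¬(¬p1 ∧ p5)  //  (¬p1 → ¬p3).
                  branch 1.2.2.2.1 (add ¬(¬p1 ∧ p5)):
                    ¬(¬p1 ∧ p5): β-rule — branch into ¬¬p1  //  ¬p5.
                      branch 1.2.2.2.1.1 (add ¬¬p1):
                        × closes — contains both p1 and ¬p1.
                      branch 1.2.2.2.1.2 (add ¬p5):
                        ○ open, literals {p1=false, p4=true, p5=false}.
                  branch 1.2.2.2.2 (add (¬p1 → ¬p3)):
                    (¬p1 → ¬p3): β-rule — branch into ¬¬p1  //  ¬p3.
                      branch 1.2.2.2.2.1 (add ¬¬p1):
                        × closes — contains both p1 and ¬p1.
                      branch 1.2.2.2.2.2 (add ¬p3):
                        ○ open, literals {p1=false, p3=false, p4=true}.
  branch 2 (add ¬((¬p2 ↔ ¬p4) ∨ ((¬p1 → ((¬p1 ∧ p5) → (¬p1 → ¬p3))) ∧ ((p3 → ¬p3) ∨ p4))), ¬¬p1):
    ¬((¬p2 ↔ ¬p4) ∨ ((¬p1 → ((¬p1 ∧ p5) → (¬p1 → ¬p3))) ∧ ((p3 → ¬p3) ∨ p4))): α-rule — add ¬(¬p2 ↔ ¬p4), ¬((¬p1 → ((¬p1 ∧ p5) → (¬p1 → ¬p3))) ∧ ((p3 → ¬p3) ∨ p4)).
    ¬(¬p2 ↔ ¬p4): β-rule — branch into ¬p2, ¬¬p4  //  ¬¬p2, ¬p4.
      branch 2.1 (add ¬p2, ¬¬p4):
        ¬((¬p1 → ((¬p1 ∧ p5) → (¬p1 → ¬p3))) ∧ ((p3 → ¬p3) ∨ p4)): β-rule — branch into ¬(¬p1 → ((¬p1 ∧ p5) → (¬p1 → ¬p3)))  //  ¬((p3 → ¬p3) ∨ p4).
          branch 2.1.1 (add ¬(¬p1 → ((¬p1 ∧ p5) → (¬p1 → ¬p3)))):
            ¬(¬p1 → ((¬p1 ∧ p5) → (¬p1 → ¬p3))): α-rule — add ¬p1, ¬((¬p1 ∧ p5) → (¬p1 → ¬p3)).
            × closes — contains both p1 and ¬p1.
          branch 2.1.2 (add ¬((p3 → ¬p3) ∨ p4)):
            ¬((p3 → ¬p3) ∨ p4): α-rule — add ¬(p3 → ¬p3), ¬p4.
            × closes — contains both p4 and ¬p4.
      branch 2.2 (add ¬¬p2, ¬p4):
        ¬((¬p1 → ((¬p1 ∧ p5) → (¬p1 → ¬p3))) ∧ ((p3 → ¬p3) ∨ p4)): β-rule — branch into ¬(¬p1 → ((¬p1 ∧ p5) → (¬p1 → ¬p3)))  //  ¬((p3 → ¬p3) ∨ p4).
          branch 2.2.1 (add ¬(¬p1 → ((¬p1 ∧ p5) → (¬p1 → ¬p3)))):
            ¬(¬p1 → ((¬p1 ∧ p5) → (¬p1 → ¬p3))): α-rule — add ¬p1, ¬((¬p1 ∧ p5) → (¬p1 → ¬p3)).
            × closes — contains both p1 and ¬p1.
          branch 2.2.2 (add ¬((p3 → ¬p3) ∨ p4)):
            ¬((p3 → ¬p3) ∨ p4): α-rule — add ¬(p3 → ¬p3), ¬p4.
            ¬(p3 → ¬p3): α-rule — add p3, ¬¬p3.
            ○ open, literals {p1=true, p2=true, p3=true, p4=false}.
10 branches closed, 9 open.
Each open branch fixes some atoms; the unmentioned ones are free. Counting distinct full assignments: branch {p1=false, p2=false, p4=false} (p3, p5) contributes 4 new; branch {p1=false, p2=true, p4=true} (p3, p5) contributes 4 new; branch {p1=false, p3=false, p5=false} (p2, p4) contributes 2 new; branch {p1=false, p3=false, p5=false} (p2, p4) contributes 0 new; branch {p1=false, p3=false} (p2, p4, p5) contributes 2 new; branch {p1=false, p3=false} (p2, p4, p5) contributes 0 new; branch {p1=false, p4=true, p5=false} (p2, p3) contributes 1 new; branch {p1=false, p3=false, p4=true} (p2, p5) contributes 0 new; branch {p1=true, p2=true, p3=true, p4=false} (p5) contributes 2 new. Total: 15.

15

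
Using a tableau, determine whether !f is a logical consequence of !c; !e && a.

No

Initial set: {T !c; T (!e && a); F !f}.
T (!e && a): α-rule — add T !e, T a.
○ open, literals {a=true, c=false, e=false, f=true}.
0 branches closed, 1 open.
An open branch gives a countermodel: a=true, c=false, e=false, f=true (unmentioned atoms arbitrary); the premises hold there but the conclusion fails.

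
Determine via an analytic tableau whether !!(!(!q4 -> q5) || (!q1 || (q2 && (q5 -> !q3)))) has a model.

Satisfiable

Initial set: {!!(!(!q4 -> q5) || (!q1 || (q2 && (q5 -> !q3))))}.
!!(!(!q4 -> q5) || (!q1 || (q2 && (q5 -> !q3)))): drop double negation, giving (!(!q4 -> q5) || (!q1 || (q2 && (q5 -> !q3)))).
(!(!q4 -> q5) || (!q1 || (q2 && (q5 -> !q3)))): β-rule — branch into !(!q4 -> q5)  //  (!q1 || (q2 && (q5 -> !q3))).
  branch 1 (add !(!q4 -> q5)):
    !(!q4 -> q5): α-rule — add !q4, !q5.
    ○ open, literals {q4=false, q5=false}.
  branch 2 (add (!q1 || (q2 && (q5 -> !q3)))):
    (!q1 || (q2 && (q5 -> !q3))): β-rule — branch into !q1  //  (q2 && (q5 -> !q3)).
      branch 2.1 (add !q1):
        ○ open, literals {q1=false}.
      branch 2.2 (add (q2 && (q5 -> !q3))):
        (q2 && (q5 -> !q3)): α-rule — add q2, (q5 -> !q3).
        (q5 -> !q3): β-rule — branch into !q5  //  !q3.
          branch 2.2.1 (add !q5):
            ○ open, literals {q2=true, q5=false}.
          branch 2.2.2 (add !q3):
            ○ open, literals {q2=true, q3=false}.
0 branches closed, 4 open.
An open branch gives a satisfying assignment: q4=false, q5=false.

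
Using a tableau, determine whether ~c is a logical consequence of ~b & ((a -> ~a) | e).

Initial set: {T (~b & ((a -> ~a) | e)); F ~c}.
T (~b & ((a -> ~a) | e)): α-rule — add T ~b, T ((a -> ~a) | e).
T ((a -> ~a) | e): β-rule — branch into T (a -> ~a)  //  T e.
  branch 1 (add T (a -> ~a)):
    T (a -> ~a): β-rule — branch into F a  //  T ~a.
      branch 1.1 (add F a):
        ○ open, literals {a=F, b=F, c=T}.
      branch 1.2 (add T ~a):
        ○ open, literals {a=F, b=F, c=T}.
  branch 2 (add T e):
    ○ open, literals {b=F, c=T, e=T}.
0 branches closed, 3 open.
An open branch gives a countermodel: a=F, b=F, c=T (unmentioned atoms arbitrary); the premises hold there but the conclusion fails.

No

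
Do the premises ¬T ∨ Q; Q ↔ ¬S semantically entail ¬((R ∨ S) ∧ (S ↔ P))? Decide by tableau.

No

Initial set: {(¬T ∨ Q); (Q ↔ ¬S); ¬¬((R ∨ S) ∧ (S ↔ P))}.
¬¬((R ∨ S) ∧ (S ↔ P)): α-rule — add (R ∨ S), (S ↔ P).
(¬T ∨ Q): β-rule — branch into ¬T  //  Q.
  branch 1 (add ¬T):
    (Q ↔ ¬S): β-rule — branch into Q, ¬S  //  ¬Q, ¬¬S.
      branch 1.1 (add Q, ¬S):
        (R ∨ S): β-rule — branch into R  //  S.
          branch 1.1.1 (add R):
            (S ↔ P): β-rule — branch into S, P  //  ¬S, ¬P.
              branch 1.1.1.1 (add S, P):
                × closes — contains both S and ¬S.
              branch 1.1.1.2 (add ¬S, ¬P):
                ○ open, literals {P=F, Q=T, R=T, S=F, T=F}.
          branch 1.1.2 (add S):
            × closes — contains both S and ¬S.
      branch 1.2 (add ¬Q, ¬¬S):
        (R ∨ S): β-rule — branch into R  //  S.
          branch 1.2.1 (add R):
            (S ↔ P): β-rule — branch into S, P  //  ¬S, ¬P.
              branch 1.2.1.1 (add S, P):
                ○ open, literals {P=T, Q=F, R=T, S=T, T=F}.
              branch 1.2.1.2 (add ¬S, ¬P):
                × closes — contains both S and ¬S.
          branch 1.2.2 (add S):
            (S ↔ P): β-rule — branch into S, P  //  ¬S, ¬P.
              branch 1.2.2.1 (add S, P):
                ○ open, literals {P=T, Q=F, S=T, T=F}.
              branch 1.2.2.2 (add ¬S, ¬P):
                × closes — contains both S and ¬S.
  branch 2 (add Q):
    (Q ↔ ¬S): β-rule — branch into Q, ¬S  //  ¬Q, ¬¬S.
      branch 2.1 (add Q, ¬S):
        (R ∨ S): β-rule — branch into R  //  S.
          branch 2.1.1 (add R):
            (S ↔ P): β-rule — branch into S, P  //  ¬S, ¬P.
              branch 2.1.1.1 (add S, P):
                × closes — contains both S and ¬S.
              branch 2.1.1.2 (add ¬S, ¬P):
                ○ open, literals {P=F, Q=T, R=T, S=F}.
          branch 2.1.2 (add S):
            × closes — contains both S and ¬S.
      branch 2.2 (add ¬Q, ¬¬S):
        × closes — contains both Q and ¬Q.
7 branches closed, 4 open.
An open branch gives a countermodel: P=F, Q=T, R=T, S=F, T=F (unmentioned atoms arbitrary); the premises hold there but the conclusion fails.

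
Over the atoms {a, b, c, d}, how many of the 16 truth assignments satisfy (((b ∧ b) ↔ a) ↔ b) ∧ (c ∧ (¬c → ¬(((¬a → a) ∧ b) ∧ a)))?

Initial set: {T ((((b ∧ b) ↔ a) ↔ b) ∧ (c ∧ (¬c → ¬(((¬a → a) ∧ b) ∧ a))))}.
T ((((b ∧ b) ↔ a) ↔ b) ∧ (c ∧ (¬c → ¬(((¬a → a) ∧ b) ∧ a)))): α-rule — add T (((b ∧ b) ↔ a) ↔ b), T (c ∧ (¬c → ¬(((¬a → a) ∧ b) ∧ a))).
T (c ∧ (¬c → ¬(((¬a → a) ∧ b) ∧ a))): α-rule — add T c, T (¬c → ¬(((¬a → a) ∧ b) ∧ a)).
T (((b ∧ b) ↔ a) ↔ b): β-rule — branch into T ((b ∧ b) ↔ a), T b  //  F ((b ∧ b) ↔ a), F b.
  branch 1 (add T ((b ∧ b) ↔ a), T b):
    T (¬c → ¬(((¬a → a) ∧ b) ∧ a)): β-rule — branch into F ¬c  //  T ¬(((¬a → a) ∧ b) ∧ a).
      branch 1.1 (add F ¬c):
        T ((b ∧ b) ↔ a): β-rule — branch into T (b ∧ b), T a  //  F (b ∧ b), F a.
          branch 1.1.1 (add T (b ∧ b), T a):
            T (b ∧ b): α-rule — add T b, T b.
            ○ open, literals {a=T, b=T, c=T}.
          branch 1.1.2 (add F (b ∧ b), F a):
            F (b ∧ b): β-rule — branch into F b  //  F b.
              branch 1.1.2.1 (add F b):
                × closes — contains both b and ¬b.
              branch 1.1.2.2 (add F b):
                × closes — contains both b and ¬b.
      branch 1.2 (add T ¬(((¬a → a) ∧ b) ∧ a)):
        T ((b ∧ b) ↔ a): β-rule — branch into T (b ∧ b), T a  //  F (b ∧ b), F a.
          branch 1.2.1 (add T (b ∧ b), T a):
            T (b ∧ b): α-rule — add T b, T b.
            T ¬(((¬a → a) ∧ b) ∧ a): β-rule — branch into F ((¬a → a) ∧ b)  //  F a.
              branch 1.2.1.1 (add F ((¬a → a) ∧ b)):
                F ((¬a → a) ∧ b): β-rule — branch into F (¬a → a)  //  F b.
                  branch 1.2.1.1.1 (add F (¬a → a)):
                    F (¬a → a): α-rule — add T ¬a, F a.
                    × closes — contains both a and ¬a.
                  branch 1.2.1.1.2 (add F b):
                    × closes — contains both b and ¬b.
              branch 1.2.1.2 (add F a):
                × closes — contains both a and ¬a.
          branch 1.2.2 (add F (b ∧ b), F a):
            T ¬(((¬a → a) ∧ b) ∧ a): β-rule — branch into F ((¬a → a) ∧ b)  //  F a.
              branch 1.2.2.1 (add F ((¬a → a) ∧ b)):
                F (b ∧ b): β-rule — branch into F b  //  F b.
                  branch 1.2.2.1.1 (add F b):
                    × closes — contains both b and ¬b.
                  branch 1.2.2.1.2 (add F b):
                    × closes — contains both b and ¬b.
              branch 1.2.2.2 (add F a):
                F (b ∧ b): β-rule — branch into F b  //  F b.
                  branch 1.2.2.2.1 (add F b):
                    × closes — contains both b and ¬b.
                  branch 1.2.2.2.2 (add F b):
                    × closes — contains both b and ¬b.
  branch 2 (add F ((b ∧ b) ↔ a), F b):
    T (¬c → ¬(((¬a → a) ∧ b) ∧ a)): β-rule — branch into F ¬c  //  T ¬(((¬a → a) ∧ b) ∧ a).
      branch 2.1 (add F ¬c):
        F ((b ∧ b) ↔ a): β-rule — branch into T (b ∧ b), F a  //  F (b ∧ b), T a.
          branch 2.1.1 (add T (b ∧ b), F a):
            T (b ∧ b): α-rule — add T b, T b.
            × closes — contains both b and ¬b.
          branch 2.1.2 (add F (b ∧ b), T a):
            F (b ∧ b): β-rule — branch into F b  //  F b.
              branch 2.1.2.1 (add F b):
                ○ open, literals {a=T, b=F, c=T}.
              branch 2.1.2.2 (add F b):
                ○ open, literals {a=T, b=F, c=T}.
      branch 2.2 (add T ¬(((¬a → a) ∧ b) ∧ a)):
        F ((b ∧ b) ↔ a): β-rule — branch into T (b ∧ b), F a  //  F (b ∧ b), T a.
          branch 2.2.1 (add T (b ∧ b), F a):
            T (b ∧ b): α-rule — add T b, T b.
            × closes — contains both b and ¬b.
          branch 2.2.2 (add F (b ∧ b), T a):
            T ¬(((¬a → a) ∧ b) ∧ a): β-rule — branch into F ((¬a → a) ∧ b)  //  F a.
              branch 2.2.2.1 (add F ((¬a → a) ∧ b)):
                F (b ∧ b): β-rule — branch into F b  //  F b.
                  branch 2.2.2.1.1 (add F b):
                    F ((¬a → a) ∧ b): β-rule — branch into F (¬a → a)  //  F b.
                      branch 2.2.2.1.1.1 (add F (¬a → a)):
                        F (¬a → a): α-rule — add T ¬a, F a.
                        × closes — contains both a and ¬a.
                      branch 2.2.2.1.1.2 (add F b):
                        ○ open, literals {a=T, b=F, c=T}.
                  branch 2.2.2.1.2 (add F b):
                    F ((¬a → a) ∧ b): β-rule — branch into F (¬a → a)  //  F b.
                      branch 2.2.2.1.2.1 (add F (¬a → a)):
                        F (¬a → a): α-rule — add T ¬a, F a.
                        × closes — contains both a and ¬a.
                      branch 2.2.2.1.2.2 (add F b):
                        ○ open, literals {a=T, b=F, c=T}.
              branch 2.2.2.2 (add F a):
                × closes — contains both a and ¬a.
14 branches closed, 5 open.
Each open branch fixes some atoms; the unmentioned ones are free. Counting distinct full assignments: branch {a=T, b=T, c=T} (d) contributes 2 new; branch {a=T, b=F, c=T} (d) contributes 2 new; branch {a=T, b=F, c=T} (d) contributes 0 new; branch {a=T, b=F, c=T} (d) contributes 0 new; branch {a=T, b=F, c=T} (d) contributes 0 new. Total: 4.

4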